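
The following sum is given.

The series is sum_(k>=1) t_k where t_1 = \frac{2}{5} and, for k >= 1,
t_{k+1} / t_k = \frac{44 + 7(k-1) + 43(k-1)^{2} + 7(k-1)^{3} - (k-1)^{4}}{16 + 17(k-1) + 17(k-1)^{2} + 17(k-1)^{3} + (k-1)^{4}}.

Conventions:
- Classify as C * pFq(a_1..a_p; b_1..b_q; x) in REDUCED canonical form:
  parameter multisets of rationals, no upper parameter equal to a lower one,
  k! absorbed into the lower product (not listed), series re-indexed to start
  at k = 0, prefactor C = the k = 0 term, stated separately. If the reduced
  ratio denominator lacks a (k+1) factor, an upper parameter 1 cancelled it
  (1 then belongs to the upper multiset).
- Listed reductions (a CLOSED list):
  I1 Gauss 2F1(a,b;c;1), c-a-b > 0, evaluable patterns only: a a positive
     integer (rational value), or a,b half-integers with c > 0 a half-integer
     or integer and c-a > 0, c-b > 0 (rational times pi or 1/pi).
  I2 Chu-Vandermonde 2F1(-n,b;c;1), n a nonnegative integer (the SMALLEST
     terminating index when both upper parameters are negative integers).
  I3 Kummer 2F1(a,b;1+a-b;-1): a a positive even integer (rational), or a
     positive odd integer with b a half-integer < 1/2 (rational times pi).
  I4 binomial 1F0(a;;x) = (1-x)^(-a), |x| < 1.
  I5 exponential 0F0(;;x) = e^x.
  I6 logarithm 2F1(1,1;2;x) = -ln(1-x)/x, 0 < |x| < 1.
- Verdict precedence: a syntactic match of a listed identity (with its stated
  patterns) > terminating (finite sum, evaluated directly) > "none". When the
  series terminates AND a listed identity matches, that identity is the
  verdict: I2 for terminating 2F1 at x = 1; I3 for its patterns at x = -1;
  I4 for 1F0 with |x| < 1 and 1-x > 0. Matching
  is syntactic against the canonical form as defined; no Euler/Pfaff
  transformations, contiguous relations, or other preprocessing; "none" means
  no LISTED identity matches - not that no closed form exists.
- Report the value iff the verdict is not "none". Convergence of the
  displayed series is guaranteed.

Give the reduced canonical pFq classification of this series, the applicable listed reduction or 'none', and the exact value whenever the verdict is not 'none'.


Structural cue: from the first term \frac{2}{5}: the ratio is unreduced: k^2 + 1 divides both sides (C = 2/5, x = -1).
Step ratio: r(k) = -1 * (k-11) (k+4) / [(k+16) (k+1)] - rational in k, leading ratio -1; with t_0 = \frac{2}{5}, classification follows.

Canonical form: C = \frac{2}{5} times 2F1 with upper {-11, 4}, lower {16}, x = -1. Verdict: Kummer (I3) matches (x = -1; c = 16 equals 1+a-b for upper {-11, 4}: listed pattern). Exact value: 7.


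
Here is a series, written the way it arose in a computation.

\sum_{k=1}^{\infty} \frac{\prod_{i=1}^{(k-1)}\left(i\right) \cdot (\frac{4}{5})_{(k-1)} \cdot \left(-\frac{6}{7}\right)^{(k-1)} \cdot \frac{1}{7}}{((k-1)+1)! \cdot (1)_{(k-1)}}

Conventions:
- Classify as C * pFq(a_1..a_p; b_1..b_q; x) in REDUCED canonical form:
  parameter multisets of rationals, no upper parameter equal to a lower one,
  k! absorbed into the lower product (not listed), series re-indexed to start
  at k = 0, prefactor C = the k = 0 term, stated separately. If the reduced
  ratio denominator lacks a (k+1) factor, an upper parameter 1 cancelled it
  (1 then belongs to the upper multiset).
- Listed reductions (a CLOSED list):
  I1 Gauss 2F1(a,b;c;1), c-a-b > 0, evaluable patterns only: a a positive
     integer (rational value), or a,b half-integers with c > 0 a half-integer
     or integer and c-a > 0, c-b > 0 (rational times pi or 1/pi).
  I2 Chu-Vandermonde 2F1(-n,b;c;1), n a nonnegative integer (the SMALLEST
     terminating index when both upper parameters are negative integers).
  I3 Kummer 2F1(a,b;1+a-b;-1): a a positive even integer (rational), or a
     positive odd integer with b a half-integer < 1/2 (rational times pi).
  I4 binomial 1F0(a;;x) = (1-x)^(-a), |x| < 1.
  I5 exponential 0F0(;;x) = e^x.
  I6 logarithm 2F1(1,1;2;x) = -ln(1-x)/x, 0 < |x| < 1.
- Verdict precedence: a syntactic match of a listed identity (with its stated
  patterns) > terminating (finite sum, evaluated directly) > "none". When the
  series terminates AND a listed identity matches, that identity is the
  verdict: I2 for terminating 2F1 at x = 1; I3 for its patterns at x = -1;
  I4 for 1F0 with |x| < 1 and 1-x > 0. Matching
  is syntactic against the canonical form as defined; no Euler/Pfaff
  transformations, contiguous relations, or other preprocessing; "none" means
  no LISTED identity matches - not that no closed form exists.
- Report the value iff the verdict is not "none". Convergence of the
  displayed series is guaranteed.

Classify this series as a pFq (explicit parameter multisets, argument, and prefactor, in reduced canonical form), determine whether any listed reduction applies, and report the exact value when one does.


First insight: from the first term \frac{1}{7}: (1)_k (C = 1/7) is k! itself.
Term ratio: r(k) = -\frac{6}{7} * (k+\frac{4}{5}) (k+1) / [(k+2) (k+1)] ; factor over Q: parameters, x = -\frac{6}{7}, and C = \frac{1}{7}.

Canonical form: C = \frac{1}{7} times 2F1 with upper {\frac{4}{5}, 1}, lower {2}, x = -\frac{6}{7}. Verdict: none - this 2F1 at x = -\frac{6}{7} matches no listed pattern, and upper {\frac{4}{5}, 1} holds no stopper.


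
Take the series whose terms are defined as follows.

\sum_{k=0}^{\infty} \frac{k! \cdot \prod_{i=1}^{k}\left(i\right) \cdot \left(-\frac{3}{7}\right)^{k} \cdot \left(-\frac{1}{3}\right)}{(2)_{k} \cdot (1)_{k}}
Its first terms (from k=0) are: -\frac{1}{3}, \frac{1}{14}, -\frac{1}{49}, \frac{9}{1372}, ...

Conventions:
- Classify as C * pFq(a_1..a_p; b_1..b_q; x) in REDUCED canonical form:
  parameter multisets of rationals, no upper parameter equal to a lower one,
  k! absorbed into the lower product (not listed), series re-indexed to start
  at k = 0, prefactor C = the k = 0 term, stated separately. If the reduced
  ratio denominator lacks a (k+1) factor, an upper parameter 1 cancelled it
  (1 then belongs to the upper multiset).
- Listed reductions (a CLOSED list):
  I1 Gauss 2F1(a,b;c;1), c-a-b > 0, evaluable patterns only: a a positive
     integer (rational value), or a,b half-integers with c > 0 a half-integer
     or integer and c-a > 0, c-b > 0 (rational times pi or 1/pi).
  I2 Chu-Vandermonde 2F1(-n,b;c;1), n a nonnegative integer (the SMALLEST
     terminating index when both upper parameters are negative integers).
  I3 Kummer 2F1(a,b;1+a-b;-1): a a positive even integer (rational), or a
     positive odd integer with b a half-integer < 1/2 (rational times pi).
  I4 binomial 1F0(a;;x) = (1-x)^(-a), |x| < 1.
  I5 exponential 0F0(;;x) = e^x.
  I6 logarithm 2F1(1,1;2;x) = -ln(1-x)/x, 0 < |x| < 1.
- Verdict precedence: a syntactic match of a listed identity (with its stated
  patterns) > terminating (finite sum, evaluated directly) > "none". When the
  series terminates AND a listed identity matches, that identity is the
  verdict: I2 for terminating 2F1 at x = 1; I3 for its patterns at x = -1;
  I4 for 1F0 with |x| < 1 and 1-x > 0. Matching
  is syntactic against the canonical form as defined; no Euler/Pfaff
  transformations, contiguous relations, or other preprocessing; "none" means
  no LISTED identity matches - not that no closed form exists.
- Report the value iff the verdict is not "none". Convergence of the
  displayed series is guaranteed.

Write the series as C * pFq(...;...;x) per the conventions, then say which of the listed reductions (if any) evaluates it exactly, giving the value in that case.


Classification (C = -\frac{1}{3}): 2F1 with upper {1, 1}, lower {2}, argument x = -\frac{3}{7}. Verdict at x = -\frac{3}{7}: the logarithmic series (I6) matches (the logarithm: parameters (1,1;2), x = -\frac{3}{7}). Sum: \left(-\frac{7}{9}\right) \cdot \ln\left(\frac{10}{7}\right).

Structural cue: x = -\frac{3}{7} and the factorial ratio (C = -1/3) (k+a-1)!/(a-1)! is a rising factorial (a)_k.
Step ratio: r(k) = -\frac{3}{7} * (k+1) (k+1) / [(k+2) (k+1)] ; factor over Q: parameters, x = -\frac{3}{7}, and C = -\frac{1}{3}.


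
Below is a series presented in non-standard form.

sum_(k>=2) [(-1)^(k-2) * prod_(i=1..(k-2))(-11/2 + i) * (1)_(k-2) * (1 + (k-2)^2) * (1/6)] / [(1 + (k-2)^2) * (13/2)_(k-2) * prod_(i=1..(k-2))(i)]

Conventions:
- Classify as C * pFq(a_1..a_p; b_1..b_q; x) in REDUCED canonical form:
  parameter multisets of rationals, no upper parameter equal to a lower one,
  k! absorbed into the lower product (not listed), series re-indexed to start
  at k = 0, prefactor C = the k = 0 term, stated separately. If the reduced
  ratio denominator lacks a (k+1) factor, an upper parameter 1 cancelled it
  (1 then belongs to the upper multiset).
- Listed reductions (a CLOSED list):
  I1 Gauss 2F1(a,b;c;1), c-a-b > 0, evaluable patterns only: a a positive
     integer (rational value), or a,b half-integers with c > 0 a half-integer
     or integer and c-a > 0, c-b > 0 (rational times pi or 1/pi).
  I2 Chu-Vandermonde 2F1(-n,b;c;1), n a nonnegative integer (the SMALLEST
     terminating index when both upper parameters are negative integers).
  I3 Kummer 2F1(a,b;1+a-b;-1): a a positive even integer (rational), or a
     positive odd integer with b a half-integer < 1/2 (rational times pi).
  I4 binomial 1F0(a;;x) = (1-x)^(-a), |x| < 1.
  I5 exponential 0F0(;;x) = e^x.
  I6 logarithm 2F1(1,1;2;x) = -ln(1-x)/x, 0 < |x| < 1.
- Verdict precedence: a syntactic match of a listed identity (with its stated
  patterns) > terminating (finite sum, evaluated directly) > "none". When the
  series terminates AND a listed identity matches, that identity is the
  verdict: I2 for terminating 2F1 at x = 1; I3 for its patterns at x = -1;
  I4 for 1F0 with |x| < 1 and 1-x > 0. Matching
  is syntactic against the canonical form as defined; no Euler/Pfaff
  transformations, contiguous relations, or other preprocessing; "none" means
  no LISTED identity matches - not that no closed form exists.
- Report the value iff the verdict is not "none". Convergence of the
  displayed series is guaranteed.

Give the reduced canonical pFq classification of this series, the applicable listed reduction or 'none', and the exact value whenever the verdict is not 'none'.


Canonical form: C = 1/6 times 2F1 with upper {-9/2, 1}, lower {13/2}, x = -1. Verdict: this is the Kummer evaluation I3 (x = -1; c = 13/2 equals 1+a-b for upper {-9/2, 1}: listed pattern). Value: (231/2048) * pi.

The tell: with t_0 = 1/6, striking the common factor k^2 + 1 reduces the term (prefactor 1/6).
Consecutive-term ratio: r(k) = (-1) * (k-9/2) (k+1) / [(k+13/2) (k+1)] - rational in k. x = (-1); t_0 = 1/6; negate the roots.


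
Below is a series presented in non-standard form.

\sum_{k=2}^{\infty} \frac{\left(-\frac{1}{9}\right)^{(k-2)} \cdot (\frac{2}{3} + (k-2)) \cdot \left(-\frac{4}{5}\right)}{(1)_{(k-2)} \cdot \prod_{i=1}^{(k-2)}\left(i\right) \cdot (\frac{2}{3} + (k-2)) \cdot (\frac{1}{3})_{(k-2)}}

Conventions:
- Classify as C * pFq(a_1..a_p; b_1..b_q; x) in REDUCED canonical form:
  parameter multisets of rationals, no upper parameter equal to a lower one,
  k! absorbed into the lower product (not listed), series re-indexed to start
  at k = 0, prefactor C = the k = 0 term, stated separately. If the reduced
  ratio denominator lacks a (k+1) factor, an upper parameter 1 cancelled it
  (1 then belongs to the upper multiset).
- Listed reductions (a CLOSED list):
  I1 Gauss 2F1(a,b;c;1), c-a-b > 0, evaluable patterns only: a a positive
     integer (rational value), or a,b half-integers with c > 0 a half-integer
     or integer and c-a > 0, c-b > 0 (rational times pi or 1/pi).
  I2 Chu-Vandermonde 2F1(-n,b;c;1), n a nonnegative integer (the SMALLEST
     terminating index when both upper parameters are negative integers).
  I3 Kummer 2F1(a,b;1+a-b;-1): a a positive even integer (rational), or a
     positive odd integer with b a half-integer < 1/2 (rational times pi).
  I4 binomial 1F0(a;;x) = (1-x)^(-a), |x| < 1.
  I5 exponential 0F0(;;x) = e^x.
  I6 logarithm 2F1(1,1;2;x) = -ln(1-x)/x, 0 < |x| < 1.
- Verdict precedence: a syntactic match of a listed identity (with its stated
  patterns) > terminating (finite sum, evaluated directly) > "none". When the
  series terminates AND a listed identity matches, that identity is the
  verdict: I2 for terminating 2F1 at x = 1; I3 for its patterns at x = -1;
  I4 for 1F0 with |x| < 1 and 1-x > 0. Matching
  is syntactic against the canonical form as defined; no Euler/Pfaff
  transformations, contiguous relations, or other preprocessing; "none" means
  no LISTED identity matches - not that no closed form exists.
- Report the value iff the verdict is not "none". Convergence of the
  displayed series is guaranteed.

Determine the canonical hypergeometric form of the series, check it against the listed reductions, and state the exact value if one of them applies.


Reduced: x = -\frac{1}{9}, 0F2, upper = {-}, lower = {\frac{1}{3}, 1}, C = -\frac{4}{5}. Verdict: none - this 0F2 at x = -\frac{1}{9} matches no listed pattern, and upper {-} holds no stopper.

Key observation: t_0 being -\frac{4}{5}, k + 2/3 divides numerator and denominator alike; prefactor -4/5 after cancelling.
Term ratio: r(k) = -\frac{1}{9} * 1 / [(k+\frac{1}{3}) (k+1) (k+1)] - rational in k. x = -\frac{1}{9}; t_0 = -\frac{4}{5}; negate the roots.


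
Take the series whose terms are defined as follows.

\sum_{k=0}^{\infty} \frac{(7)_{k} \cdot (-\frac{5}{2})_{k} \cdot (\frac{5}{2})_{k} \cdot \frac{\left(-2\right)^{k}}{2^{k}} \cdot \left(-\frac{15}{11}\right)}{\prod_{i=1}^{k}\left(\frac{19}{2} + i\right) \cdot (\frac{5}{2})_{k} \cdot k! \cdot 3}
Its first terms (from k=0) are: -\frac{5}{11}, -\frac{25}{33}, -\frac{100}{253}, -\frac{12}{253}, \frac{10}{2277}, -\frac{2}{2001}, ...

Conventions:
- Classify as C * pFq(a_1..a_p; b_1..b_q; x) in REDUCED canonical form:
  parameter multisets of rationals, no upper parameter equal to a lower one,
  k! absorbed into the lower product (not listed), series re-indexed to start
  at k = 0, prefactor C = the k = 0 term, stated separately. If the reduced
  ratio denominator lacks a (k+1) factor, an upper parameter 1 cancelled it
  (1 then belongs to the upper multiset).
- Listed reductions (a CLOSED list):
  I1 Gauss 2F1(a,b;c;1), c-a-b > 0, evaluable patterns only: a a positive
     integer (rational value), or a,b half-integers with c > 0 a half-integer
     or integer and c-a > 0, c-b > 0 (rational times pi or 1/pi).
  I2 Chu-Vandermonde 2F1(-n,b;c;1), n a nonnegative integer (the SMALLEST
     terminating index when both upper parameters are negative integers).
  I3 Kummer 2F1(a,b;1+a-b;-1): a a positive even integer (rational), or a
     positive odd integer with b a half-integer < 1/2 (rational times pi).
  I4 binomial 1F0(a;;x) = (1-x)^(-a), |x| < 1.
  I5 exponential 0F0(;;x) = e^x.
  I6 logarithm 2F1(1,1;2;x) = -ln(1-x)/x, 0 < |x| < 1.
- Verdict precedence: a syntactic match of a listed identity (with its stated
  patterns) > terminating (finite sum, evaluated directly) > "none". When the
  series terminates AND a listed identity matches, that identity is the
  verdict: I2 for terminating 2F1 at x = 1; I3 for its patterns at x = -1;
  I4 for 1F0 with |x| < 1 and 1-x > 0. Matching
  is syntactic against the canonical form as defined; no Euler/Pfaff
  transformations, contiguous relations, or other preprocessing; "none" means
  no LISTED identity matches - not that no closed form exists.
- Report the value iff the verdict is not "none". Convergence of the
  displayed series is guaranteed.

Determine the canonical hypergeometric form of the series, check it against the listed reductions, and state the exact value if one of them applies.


Classification (C = -\frac{5}{11}): 2F1 with upper {-\frac{5}{2}, 7}, lower {\frac{21}{2}}, argument x = -1. Verdict: Kummer's theorem (I3) applies (x = -1; c = \frac{21}{2} equals 1+a-b for upper {-\frac{5}{2}, 7}: listed pattern). Exact value: \left(-\frac{2204475}{4194304}\right) \cdot \pi.

Key step: x = -1 and the two k-th powers (C = -5/11, x = -1) combine into one argument.
Consecutive-term ratio: r(k) = -1 * (k-\frac{5}{2}) (k+7) / [(k+\frac{21}{2}) (k+1)] - poly over poly, x = -1 from leading terms; C = -\frac{5}{11} at k = 0.


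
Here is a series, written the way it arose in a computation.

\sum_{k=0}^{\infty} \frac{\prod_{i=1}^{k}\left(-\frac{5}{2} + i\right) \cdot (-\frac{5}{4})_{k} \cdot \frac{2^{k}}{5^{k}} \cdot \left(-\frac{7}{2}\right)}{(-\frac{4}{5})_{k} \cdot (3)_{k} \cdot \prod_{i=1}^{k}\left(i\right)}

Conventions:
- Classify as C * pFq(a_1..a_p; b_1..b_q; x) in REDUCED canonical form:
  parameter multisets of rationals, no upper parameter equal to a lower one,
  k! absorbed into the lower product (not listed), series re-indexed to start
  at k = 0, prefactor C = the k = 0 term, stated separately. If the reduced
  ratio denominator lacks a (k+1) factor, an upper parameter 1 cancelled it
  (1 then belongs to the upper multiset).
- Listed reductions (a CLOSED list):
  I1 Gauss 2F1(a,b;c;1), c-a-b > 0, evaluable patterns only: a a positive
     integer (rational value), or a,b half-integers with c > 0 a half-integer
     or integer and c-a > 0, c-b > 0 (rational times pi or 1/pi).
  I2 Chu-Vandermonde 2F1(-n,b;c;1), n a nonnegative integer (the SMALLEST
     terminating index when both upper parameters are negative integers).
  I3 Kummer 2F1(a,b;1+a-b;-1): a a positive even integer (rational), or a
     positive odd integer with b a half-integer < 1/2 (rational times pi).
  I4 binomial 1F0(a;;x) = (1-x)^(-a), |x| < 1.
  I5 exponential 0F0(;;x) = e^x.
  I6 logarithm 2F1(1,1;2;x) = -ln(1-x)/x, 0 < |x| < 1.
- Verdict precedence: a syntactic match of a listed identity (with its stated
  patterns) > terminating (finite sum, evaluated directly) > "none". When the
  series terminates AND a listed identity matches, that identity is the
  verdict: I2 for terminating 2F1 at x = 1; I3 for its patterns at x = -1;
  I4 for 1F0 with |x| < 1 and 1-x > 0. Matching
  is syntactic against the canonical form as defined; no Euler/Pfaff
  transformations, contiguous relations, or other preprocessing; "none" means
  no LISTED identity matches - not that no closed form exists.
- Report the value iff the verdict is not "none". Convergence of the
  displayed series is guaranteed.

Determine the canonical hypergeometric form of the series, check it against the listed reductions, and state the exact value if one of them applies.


Canonical form: C = -\frac{7}{2} times 2F2 with upper {-\frac{3}{2}, -\frac{5}{4}}, lower {-\frac{4}{5}, 3}, x = \frac{2}{5}. Verdict: none - at argument \frac{2}{5} the multisets {-\frac{3}{2}, -\frac{5}{4}} ; {-\frac{4}{5}, 3} match no listed identity.

First insight: t_0 being -\frac{7}{2}, the two geometric factors (C = -7/2, x = 2/5) combine into one argument.
Term ratio: r(k) = \frac{2}{5} * (k-\frac{3}{2}) (k-\frac{5}{4}) / [(k-\frac{4}{5}) (k+3) (k+1)] - rational in k, leading ratio \frac{2}{5}; with t_0 = -\frac{7}{2}, classification follows.


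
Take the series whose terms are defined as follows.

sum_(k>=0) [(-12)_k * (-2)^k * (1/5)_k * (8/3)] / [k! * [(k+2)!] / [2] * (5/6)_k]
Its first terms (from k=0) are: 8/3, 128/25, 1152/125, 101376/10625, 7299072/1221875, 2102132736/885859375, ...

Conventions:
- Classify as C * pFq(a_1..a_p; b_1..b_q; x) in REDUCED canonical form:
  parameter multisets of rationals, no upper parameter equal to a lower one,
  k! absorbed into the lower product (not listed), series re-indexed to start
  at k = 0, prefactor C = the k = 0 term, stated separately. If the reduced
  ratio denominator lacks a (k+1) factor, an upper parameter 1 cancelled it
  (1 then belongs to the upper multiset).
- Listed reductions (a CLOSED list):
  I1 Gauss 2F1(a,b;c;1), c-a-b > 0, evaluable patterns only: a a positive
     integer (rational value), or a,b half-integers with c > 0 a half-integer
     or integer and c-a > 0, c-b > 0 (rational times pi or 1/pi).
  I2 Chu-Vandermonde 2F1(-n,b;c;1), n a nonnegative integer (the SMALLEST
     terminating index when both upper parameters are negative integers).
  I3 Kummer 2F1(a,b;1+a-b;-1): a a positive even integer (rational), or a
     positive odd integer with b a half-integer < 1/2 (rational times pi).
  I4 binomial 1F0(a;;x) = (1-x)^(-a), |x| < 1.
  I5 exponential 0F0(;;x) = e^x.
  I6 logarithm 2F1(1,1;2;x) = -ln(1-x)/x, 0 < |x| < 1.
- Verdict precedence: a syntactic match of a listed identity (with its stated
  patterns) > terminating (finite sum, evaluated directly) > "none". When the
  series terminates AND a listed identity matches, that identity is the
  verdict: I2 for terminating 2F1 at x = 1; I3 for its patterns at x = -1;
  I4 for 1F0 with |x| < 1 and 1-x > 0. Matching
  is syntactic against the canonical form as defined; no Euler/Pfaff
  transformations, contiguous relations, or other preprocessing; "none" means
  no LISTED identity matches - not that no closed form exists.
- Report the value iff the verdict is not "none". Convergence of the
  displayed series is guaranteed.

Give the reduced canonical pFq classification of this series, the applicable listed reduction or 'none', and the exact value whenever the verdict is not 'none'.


With C = 8/3: the canonical form is 2F2(-12, 1/5; 5/6, 3; -2). Verdict: terminating - upper parameter -12 makes this a finite sum (last index 12), evaluated exactly. Exact value: 13654453548433513745884563688/383257010723348236083984375.

Key observation: x = (-2) and the denominator's factorial ratio (C = 8/3, x = -2) is a lower Pochhammer.
Term ratio: r(k) = (-2) * (k-12) (k+1/5) / [(k+5/6) (k+3) (k+1)] - poly over poly, x = (-2) from leading terms; C = 8/3 at k = 0.


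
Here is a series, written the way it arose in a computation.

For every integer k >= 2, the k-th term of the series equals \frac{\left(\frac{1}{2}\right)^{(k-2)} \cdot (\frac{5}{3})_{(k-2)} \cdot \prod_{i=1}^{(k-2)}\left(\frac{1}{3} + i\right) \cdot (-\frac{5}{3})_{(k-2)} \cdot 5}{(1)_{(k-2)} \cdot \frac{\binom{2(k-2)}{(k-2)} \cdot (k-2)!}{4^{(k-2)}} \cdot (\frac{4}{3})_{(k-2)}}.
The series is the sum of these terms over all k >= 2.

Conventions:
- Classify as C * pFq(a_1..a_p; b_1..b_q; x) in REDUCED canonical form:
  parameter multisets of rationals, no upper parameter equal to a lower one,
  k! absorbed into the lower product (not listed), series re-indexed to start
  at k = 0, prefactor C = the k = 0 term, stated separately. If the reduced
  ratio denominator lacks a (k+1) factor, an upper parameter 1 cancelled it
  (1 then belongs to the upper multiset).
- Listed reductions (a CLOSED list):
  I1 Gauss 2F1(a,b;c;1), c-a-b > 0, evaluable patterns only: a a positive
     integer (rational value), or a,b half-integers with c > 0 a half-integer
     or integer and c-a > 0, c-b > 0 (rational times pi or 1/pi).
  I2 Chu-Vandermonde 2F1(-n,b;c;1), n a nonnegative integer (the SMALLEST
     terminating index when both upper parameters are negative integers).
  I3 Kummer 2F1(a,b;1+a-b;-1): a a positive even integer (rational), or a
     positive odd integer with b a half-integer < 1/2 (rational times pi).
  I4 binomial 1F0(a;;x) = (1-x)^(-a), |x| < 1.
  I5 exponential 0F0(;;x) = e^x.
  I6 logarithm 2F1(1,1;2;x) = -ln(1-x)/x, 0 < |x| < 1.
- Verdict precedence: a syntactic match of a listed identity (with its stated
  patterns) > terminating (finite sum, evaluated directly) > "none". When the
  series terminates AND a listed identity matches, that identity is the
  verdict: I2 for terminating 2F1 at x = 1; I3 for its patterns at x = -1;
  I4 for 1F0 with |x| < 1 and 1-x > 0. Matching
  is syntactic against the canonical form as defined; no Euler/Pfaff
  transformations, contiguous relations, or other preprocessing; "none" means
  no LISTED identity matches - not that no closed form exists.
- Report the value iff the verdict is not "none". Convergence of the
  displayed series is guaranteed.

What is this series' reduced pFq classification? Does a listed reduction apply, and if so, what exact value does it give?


Canonical form: C = 5 times 2F1 with upper {-\frac{5}{3}, \frac{5}{3}}, lower {\frac{1}{2}}, x = \frac{1}{2}. Verdict: none (x = \frac{1}{2}): each listed identity misses the multisets {-\frac{5}{3}, \frac{5}{3}} ; {\frac{1}{2}}.

Key observation: x = \frac{1}{2} and (1)_k (prefactor 5) is k! itself.
Consecutive-term ratio: r(k) = \frac{1}{2} * (k-\frac{5}{3}) (k+\frac{5}{3}) / [(k+\frac{1}{2}) (k+1)] - rational in k, leading ratio \frac{1}{2}; with t_0 = 5, classification follows.


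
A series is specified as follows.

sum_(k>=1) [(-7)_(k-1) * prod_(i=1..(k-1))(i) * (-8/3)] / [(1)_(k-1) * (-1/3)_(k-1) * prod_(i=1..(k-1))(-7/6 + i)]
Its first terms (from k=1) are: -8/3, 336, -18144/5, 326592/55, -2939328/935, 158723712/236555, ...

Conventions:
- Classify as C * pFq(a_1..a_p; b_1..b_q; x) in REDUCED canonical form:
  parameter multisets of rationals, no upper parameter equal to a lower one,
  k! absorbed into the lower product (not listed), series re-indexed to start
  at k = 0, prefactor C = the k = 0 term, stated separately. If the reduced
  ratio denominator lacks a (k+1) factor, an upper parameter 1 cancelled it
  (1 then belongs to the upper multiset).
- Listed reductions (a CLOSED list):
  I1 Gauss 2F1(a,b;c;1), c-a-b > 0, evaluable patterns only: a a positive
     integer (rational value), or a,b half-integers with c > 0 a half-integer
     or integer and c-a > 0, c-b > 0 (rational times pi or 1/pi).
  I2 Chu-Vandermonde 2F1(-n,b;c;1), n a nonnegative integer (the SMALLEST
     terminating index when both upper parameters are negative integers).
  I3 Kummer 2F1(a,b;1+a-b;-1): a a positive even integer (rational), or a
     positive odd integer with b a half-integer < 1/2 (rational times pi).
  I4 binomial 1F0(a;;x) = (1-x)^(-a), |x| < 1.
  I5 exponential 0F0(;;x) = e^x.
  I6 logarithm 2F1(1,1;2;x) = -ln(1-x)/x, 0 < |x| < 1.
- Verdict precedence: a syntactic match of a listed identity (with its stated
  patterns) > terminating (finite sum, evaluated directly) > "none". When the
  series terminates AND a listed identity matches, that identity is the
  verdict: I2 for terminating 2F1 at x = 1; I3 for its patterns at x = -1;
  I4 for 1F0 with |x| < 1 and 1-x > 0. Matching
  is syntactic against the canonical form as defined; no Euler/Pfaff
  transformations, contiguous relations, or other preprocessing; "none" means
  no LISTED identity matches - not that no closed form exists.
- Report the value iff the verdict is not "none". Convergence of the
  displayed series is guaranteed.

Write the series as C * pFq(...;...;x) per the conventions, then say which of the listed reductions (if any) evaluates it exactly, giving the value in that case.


Classification (C = -8/3): 2F2 with upper {-7, 1}, lower {-1/3, -1/6}, argument x = 1. Verdict: terminating - no listed pattern fits, but -7 in the upper list cuts the series at k = 7; direct evaluation. Value: 1373767923112/12245269575.

Key step: t_0 = -8/3 here, and the lower running product (C = -8/3) is a rising factorial.
Step ratio: r(k) = 1 * (k-7) (k+1) / [(k-1/3) (k-1/6) (k+1)] - rational in k. x = 1; t_0 = -8/3; negate the roots.


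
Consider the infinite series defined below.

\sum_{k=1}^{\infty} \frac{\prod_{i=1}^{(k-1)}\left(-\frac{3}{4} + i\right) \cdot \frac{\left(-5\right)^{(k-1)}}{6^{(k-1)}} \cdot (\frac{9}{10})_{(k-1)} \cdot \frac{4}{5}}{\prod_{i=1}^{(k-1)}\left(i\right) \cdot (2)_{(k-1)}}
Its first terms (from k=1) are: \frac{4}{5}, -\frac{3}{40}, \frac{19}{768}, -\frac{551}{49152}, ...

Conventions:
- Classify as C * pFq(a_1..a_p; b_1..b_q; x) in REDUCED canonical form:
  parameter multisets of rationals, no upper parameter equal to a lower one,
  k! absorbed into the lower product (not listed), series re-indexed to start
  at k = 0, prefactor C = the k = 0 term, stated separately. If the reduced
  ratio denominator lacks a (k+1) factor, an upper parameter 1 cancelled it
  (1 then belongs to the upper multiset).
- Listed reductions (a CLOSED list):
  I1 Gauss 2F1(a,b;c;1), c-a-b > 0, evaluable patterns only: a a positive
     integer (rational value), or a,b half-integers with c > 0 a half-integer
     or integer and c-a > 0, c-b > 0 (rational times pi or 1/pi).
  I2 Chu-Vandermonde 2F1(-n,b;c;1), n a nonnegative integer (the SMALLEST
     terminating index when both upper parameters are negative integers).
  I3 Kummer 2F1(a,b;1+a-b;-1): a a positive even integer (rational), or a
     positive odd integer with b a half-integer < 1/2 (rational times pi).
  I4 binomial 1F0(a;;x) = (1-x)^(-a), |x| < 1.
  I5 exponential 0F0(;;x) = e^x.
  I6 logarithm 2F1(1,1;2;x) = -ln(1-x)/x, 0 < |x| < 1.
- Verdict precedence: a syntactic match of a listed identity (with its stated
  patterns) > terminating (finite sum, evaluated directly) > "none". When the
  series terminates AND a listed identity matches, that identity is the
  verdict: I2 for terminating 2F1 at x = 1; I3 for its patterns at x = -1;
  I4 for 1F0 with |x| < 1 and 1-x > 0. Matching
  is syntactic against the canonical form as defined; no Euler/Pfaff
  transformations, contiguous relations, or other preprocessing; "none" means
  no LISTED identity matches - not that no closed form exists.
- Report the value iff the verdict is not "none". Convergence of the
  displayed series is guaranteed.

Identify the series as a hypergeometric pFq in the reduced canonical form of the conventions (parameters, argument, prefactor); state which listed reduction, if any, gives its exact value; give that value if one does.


This is \frac{4}{5} * 2F1(\frac{1}{4}, \frac{9}{10}; 2; -\frac{5}{6}) in reduced canonical form. Verdict: none - at argument -\frac{5}{6} the multisets {\frac{1}{4}, \frac{9}{10}} ; {2} match no listed identity.

Key step: t_0 = \frac{4}{5} here, and the product of the first k integers (C = 4/5) is k!.
Ratio: r(k) = -\frac{5}{6} * (k+\frac{1}{4}) (k+\frac{9}{10}) / [(k+2) (k+1)] - rational in k. x = -\frac{5}{6}; t_0 = \frac{4}{5}; negate the roots.


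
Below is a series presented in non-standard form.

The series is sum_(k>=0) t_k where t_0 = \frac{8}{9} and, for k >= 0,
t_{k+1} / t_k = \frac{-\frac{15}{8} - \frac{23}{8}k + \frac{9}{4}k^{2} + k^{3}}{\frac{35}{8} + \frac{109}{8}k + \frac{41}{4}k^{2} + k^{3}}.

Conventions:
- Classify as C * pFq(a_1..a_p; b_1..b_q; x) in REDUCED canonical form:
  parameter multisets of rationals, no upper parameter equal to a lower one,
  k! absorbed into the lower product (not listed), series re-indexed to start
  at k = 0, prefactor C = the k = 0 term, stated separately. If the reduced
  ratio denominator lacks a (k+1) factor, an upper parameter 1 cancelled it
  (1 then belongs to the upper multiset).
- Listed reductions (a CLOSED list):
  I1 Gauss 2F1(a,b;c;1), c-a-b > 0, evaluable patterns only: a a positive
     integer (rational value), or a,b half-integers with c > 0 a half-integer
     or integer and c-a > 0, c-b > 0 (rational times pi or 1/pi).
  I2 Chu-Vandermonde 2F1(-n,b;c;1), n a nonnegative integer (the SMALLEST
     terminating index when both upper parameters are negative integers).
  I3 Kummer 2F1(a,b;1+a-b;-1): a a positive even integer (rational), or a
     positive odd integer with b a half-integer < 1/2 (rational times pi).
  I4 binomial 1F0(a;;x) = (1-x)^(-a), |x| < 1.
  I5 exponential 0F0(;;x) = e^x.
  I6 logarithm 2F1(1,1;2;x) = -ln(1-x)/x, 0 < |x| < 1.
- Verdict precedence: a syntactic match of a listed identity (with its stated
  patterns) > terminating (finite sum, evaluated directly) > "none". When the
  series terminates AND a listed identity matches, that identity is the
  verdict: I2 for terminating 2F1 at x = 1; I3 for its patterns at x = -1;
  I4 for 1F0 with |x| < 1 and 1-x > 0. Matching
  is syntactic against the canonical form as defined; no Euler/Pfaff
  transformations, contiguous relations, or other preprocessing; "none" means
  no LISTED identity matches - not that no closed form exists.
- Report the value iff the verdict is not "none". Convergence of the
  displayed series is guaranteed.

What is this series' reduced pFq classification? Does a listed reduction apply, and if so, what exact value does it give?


x = 1 here; the reduced form reads 2F1, upper {-\frac{5}{4}, 3}, lower {\frac{35}{4}}, C = \frac{8}{9}. Verdict: the Gauss summation I1 applies (x = 1: the Gamma ratio telescopes since c-a-b = 7 > 0 and a = 3 in Z>0). Sum: \frac{713}{1344}.

First insight: t_0 being \frac{8}{9}, factor the ratio over Q (C = 8/9, x = 1): negated roots = parameters.
Ratio: r(k) = 1 * (k-\frac{5}{4}) (k+3) / [(k+\frac{35}{4}) (k+1)] - poly over poly, x = 1 from leading terms; C = \frac{8}{9} at k = 0.


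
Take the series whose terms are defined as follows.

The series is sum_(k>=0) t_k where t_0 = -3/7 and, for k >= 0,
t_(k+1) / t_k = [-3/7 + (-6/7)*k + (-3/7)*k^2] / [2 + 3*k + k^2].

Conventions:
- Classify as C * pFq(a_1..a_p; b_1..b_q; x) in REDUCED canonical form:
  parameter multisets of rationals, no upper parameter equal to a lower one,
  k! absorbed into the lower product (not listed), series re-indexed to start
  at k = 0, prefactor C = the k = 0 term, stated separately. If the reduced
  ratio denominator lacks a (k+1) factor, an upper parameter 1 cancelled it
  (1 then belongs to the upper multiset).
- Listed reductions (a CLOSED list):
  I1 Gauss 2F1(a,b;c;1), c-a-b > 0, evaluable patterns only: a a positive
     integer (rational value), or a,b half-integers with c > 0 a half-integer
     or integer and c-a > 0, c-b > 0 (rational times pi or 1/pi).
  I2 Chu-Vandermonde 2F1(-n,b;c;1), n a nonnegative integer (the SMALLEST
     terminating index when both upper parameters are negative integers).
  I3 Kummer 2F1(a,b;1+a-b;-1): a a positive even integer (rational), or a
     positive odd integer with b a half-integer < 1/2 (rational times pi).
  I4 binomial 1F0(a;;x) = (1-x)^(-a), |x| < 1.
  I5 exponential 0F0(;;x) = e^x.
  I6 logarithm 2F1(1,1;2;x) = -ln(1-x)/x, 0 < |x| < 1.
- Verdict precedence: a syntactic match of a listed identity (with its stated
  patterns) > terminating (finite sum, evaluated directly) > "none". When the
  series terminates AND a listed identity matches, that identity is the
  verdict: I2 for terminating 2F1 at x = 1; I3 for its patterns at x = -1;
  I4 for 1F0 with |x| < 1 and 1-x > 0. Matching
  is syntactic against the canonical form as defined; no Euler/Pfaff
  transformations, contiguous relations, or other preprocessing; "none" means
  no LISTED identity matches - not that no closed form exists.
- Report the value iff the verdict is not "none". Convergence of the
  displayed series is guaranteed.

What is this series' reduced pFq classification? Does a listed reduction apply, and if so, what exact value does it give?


This is -3/7 * 2F1(1, 1; 2; -3/7) in reduced canonical form. Verdict: logarithm (I6) fires (the logarithm: parameters (1,1;2), x = -3/7). Value: (-1) * ln(10/7).

Key step: t_0 = -3/7 here, and the expanded ratio factors over Q; prefactor -3/7, roots give parameters.
Step ratio: r(k) = (-3/7) * (k+1) (k+1) / [(k+2) (k+1)] - rational in k, leading ratio (-3/7); with t_0 = -3/7, classification follows.


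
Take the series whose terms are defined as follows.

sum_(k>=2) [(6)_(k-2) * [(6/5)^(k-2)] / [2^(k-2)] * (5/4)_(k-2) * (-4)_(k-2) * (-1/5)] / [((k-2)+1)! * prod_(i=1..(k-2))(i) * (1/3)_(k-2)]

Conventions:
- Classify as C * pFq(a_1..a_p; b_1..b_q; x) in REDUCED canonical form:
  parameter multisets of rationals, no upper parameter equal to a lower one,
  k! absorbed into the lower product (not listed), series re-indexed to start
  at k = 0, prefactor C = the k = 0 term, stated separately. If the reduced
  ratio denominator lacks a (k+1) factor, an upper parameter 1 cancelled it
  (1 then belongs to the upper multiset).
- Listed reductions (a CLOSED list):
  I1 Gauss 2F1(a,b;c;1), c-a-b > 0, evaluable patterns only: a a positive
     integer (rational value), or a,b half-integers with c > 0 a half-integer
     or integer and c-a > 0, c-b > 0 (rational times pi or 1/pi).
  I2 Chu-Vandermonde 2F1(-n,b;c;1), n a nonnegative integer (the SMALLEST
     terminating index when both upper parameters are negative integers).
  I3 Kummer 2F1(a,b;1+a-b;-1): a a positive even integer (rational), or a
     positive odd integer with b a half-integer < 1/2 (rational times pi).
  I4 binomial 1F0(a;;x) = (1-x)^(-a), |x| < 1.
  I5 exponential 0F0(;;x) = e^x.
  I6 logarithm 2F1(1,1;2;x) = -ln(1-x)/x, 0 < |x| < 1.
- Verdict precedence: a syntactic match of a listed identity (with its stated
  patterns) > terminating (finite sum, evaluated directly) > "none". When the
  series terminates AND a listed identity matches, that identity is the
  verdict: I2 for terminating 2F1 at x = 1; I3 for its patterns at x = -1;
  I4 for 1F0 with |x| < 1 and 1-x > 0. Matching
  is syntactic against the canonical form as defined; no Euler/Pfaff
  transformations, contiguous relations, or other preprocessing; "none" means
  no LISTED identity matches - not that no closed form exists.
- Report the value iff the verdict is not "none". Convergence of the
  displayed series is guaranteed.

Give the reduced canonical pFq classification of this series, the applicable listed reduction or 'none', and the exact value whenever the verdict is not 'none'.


At argument 3/5: a 3F2 with upper {-4, 5/4, 6}, lower {1/3, 2}, scaled by C = -1/5. Verdict: terminating at k = 4: the factor (-4)_k kills every later term; summing the 5 survivors is exact. Its exact value is 743539/16000000.

Key step: t_0 = -1/5 here, and the two k-th powers (C = -1/5, x = 3/5) combine into one argument.
Ratio: r(k) = (3/5) * (k-4) (k+5/4) (k+6) / [(k+1/3) (k+2) (k+1)] ; factor over Q: parameters, x = (3/5), and C = -1/5.


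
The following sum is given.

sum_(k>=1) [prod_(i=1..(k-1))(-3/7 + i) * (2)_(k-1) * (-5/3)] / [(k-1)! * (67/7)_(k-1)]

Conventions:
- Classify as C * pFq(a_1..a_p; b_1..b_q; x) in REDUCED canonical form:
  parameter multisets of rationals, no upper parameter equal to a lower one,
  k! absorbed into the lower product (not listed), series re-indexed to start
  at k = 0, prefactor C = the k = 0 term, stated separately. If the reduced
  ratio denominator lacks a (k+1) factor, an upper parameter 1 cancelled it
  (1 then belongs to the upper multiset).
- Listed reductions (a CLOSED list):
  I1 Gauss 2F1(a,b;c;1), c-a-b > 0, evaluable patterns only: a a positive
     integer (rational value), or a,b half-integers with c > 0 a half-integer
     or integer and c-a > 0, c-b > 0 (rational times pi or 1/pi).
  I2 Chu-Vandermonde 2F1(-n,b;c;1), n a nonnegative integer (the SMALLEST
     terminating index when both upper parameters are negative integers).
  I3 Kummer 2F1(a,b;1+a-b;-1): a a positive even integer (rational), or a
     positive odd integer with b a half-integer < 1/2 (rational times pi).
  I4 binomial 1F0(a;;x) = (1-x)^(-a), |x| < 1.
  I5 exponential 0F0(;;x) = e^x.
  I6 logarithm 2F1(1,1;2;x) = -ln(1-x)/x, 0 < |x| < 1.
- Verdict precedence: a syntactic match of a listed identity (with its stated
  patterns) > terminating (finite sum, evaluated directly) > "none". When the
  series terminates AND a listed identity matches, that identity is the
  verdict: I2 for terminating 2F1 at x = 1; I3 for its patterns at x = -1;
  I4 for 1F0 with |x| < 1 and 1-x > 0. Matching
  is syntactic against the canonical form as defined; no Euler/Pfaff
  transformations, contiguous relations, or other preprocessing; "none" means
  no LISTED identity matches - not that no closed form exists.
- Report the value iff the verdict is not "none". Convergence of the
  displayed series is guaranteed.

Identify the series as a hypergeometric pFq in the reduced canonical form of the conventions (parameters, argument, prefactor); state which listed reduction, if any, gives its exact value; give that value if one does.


With C = -5/3: the canonical form is 2F1(4/7, 2; 67/7; 1). Verdict (x = 1): Gauss's theorem (I1) applies (x = 1: the Gamma ratio telescopes since c-a-b = 7 > 0 and a = 2 in Z>0). Its exact value is -1325/686.

The tell: t_0 being -5/3, the running product (prefactor -5/3) telescopes to a rising factorial.
Ratio: r(k) = 1 * (k+4/7) (k+2) / [(k+67/7) (k+1)] - poly over poly, x = 1 from leading terms; C = -5/3 at k = 0.


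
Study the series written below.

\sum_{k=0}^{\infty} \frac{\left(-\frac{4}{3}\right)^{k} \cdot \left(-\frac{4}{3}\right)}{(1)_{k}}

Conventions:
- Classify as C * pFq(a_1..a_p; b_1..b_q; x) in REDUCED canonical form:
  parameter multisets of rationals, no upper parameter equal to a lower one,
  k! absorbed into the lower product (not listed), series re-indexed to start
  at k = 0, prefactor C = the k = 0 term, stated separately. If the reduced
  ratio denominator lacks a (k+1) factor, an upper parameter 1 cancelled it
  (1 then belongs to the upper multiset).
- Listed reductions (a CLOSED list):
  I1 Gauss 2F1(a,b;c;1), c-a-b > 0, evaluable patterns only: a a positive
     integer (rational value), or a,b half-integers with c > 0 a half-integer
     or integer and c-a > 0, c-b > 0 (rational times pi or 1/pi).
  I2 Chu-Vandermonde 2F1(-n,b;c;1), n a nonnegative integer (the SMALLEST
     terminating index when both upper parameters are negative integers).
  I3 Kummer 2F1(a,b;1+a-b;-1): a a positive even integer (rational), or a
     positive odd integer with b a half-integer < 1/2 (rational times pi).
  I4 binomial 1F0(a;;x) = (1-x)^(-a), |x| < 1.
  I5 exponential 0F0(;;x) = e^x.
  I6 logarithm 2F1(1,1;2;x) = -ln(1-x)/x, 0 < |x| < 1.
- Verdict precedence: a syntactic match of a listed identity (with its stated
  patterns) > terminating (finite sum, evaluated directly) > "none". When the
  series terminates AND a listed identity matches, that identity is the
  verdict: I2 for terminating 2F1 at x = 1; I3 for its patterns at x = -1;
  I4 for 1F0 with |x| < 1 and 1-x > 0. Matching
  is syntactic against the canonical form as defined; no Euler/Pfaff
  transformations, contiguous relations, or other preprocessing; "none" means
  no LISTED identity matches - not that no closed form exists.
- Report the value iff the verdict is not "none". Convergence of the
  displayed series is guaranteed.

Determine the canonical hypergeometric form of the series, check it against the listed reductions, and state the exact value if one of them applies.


At argument -\frac{4}{3}: a 0F0 with upper {-}, lower {-}, scaled by C = -\frac{4}{3}. Verdict: exponential (I5) fires (the 0F0 exponential series at x = -\frac{4}{3}). Exact value: \left(-\frac{4}{3}\right) \cdot e^{-\frac{4}{3}}.

The tell: from the first term -\frac{4}{3}: (1)_k (C = -4/3) is k! itself.
Term ratio: r(k) = -\frac{4}{3} * 1 / [(k+1)] ; factor over Q: parameters, x = -\frac{4}{3}, and C = -\frac{4}{3}.
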